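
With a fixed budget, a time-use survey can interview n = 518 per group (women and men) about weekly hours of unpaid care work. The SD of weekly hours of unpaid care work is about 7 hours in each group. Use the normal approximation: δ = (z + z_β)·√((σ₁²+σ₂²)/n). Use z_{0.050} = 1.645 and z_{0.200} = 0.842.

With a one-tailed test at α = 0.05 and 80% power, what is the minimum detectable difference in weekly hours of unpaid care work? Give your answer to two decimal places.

Minimum detectable difference ≈ 1.08 hours

δ = (z_α + z_β) · √((σ₁²+σ₂²)/n)
  = (1.645 + 0.842) · √(98/518)
  = 2.487 · √0.18919
  = 2.487 · 0.4350
  = 1.0817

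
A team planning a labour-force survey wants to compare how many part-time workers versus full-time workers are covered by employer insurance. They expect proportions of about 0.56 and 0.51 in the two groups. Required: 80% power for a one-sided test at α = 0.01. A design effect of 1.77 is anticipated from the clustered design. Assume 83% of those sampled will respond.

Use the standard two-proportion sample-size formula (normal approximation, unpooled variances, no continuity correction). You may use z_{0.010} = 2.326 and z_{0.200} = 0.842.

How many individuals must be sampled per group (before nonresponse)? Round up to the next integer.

n = (z_α + z_β)² · [p₁(1−p₁) + p₂(1−p₂)] / (p₁ − p₂)²
  = (2.326 + 0.842)² · (0.56·0.44 + 0.51·0.49) / (0.05)²
  = (3.168)² · (0.2464 + 0.2499) / 0.0025
  = 10.0362 · 0.4963 / 0.0025
  = 1992.39
Design effect: 1.77 × 1992.39 = 3526.53.
Adjust for 83% response: 3526.53 / 0.83 = 4248.83.
Round up → n = 4249 per group.

n = 4249 per group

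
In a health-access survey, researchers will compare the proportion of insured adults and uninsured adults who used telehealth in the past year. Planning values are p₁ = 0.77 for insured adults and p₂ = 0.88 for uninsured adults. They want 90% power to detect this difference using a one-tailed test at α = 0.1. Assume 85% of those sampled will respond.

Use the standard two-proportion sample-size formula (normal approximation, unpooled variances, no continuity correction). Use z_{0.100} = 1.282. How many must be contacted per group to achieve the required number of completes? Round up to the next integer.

n = (z_α + z_β)² · [p₁(1−p₁) + p₂(1−p₂)] / (p₁ − p₂)²
  = (1.282 + 1.282)² · (0.77·0.23 + 0.88·0.12) / (-0.11)²
  = (2.564)² · (0.1771 + 0.1056) / 0.0121
  = 6.5741 · 0.2827 / 0.0121
  = 153.59
Adjust for 85% response: 153.59 / 0.85 = 180.70.
Round up → n = 181 per group.

n = 181 per group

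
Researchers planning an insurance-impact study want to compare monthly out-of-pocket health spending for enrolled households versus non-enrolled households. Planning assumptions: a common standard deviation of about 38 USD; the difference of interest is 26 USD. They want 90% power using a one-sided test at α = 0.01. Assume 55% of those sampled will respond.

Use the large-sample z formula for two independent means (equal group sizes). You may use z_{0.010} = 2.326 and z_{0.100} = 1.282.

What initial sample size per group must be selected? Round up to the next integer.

n = 102 per group

n = (z_α + z_β)² · (σ₁² + σ₂²) / δ²
  = (2.326 + 1.282)² · (2·38² = 2888) / 26²
  = 13.0177 · 2888 / 676
  = 55.61
Adjust for 55% response: 55.61 / 0.55 = 101.12.
Round up → n = 102 per group.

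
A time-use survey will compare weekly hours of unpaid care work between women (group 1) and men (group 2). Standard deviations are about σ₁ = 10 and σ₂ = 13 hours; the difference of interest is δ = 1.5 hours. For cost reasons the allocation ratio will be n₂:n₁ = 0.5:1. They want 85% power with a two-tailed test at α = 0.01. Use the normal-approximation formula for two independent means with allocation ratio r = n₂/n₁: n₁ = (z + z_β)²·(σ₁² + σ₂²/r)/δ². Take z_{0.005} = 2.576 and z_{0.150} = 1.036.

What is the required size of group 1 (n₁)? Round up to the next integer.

n₁ = 2540

n₁ = (z_{α/2} + z_β)² · (σ₁² + σ₂²/r) / δ²
   = (2.576 + 1.036)² · (10² + 13²/0.5) / 1.5²
   = 13.0465 · (100 + 338) / 2.25
   = 13.0465 · 438 / 2.25
   = 2539.73
Round up → n₁ = 2540; n₂ = r·n₁ = 0.5 × 2540 = 1270.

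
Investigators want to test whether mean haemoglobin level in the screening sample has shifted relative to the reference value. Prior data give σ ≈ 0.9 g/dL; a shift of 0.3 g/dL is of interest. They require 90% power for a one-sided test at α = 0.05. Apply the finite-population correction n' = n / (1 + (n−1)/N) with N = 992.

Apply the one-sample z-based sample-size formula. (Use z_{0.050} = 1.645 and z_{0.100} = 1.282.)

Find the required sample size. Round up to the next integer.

n = (z_α + z_β)² · σ² / δ²
  = (1.645 + 1.282)² · 0.9² / 0.3²
  = 8.5673 · 0.81 / 0.09
  = 77.11
Finite-population correction (N = 992): 77.11 / (1 + (77.11 − 1)/992) = 71.61.
Round up → n = 72.

n = 72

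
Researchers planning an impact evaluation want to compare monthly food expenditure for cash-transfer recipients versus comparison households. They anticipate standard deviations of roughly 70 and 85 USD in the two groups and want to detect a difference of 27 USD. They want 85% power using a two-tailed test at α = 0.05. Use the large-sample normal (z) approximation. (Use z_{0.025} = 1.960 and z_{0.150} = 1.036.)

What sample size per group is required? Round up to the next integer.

n = (z_{α/2} + z_β)² · (σ₁² + σ₂²) / δ²
  = (1.960 + 1.036)² · (70² + 85² = 12125) / 27²
  = 8.9760 · 12125 / 729
  = 149.29
Round up → n = 150 per group.

n = 150 per group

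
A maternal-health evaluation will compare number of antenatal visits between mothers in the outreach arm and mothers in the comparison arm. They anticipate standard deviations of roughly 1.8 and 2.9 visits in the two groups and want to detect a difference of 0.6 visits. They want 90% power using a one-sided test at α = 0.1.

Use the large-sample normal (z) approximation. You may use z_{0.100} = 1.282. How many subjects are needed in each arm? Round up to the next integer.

n = 213 per group

n = (z_α + z_β)² · (σ₁² + σ₂²) / δ²
  = (1.282 + 1.282)² · (1.8² + 2.9² = 11.65) / 0.6²
  = 6.5741 · 11.65 / 0.36
  = 212.75
Round up → n = 213 per group.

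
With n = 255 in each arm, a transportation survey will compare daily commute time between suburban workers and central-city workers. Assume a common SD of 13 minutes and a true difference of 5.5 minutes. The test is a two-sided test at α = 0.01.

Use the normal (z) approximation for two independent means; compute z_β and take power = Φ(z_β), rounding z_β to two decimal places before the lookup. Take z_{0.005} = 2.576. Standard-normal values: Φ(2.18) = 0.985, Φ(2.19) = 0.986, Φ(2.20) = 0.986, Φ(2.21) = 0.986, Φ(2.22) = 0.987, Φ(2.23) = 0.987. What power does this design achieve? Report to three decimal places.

z_β = δ·√(n/(σ₁²+σ₂²)) − z_{α/2}
    = 5.5 · √(255/338) − 2.576
    = 5.5 · 0.86858 − 2.576
    = 4.7772 − 2.576 = 2.2012 → 2.20
Power = Φ(2.20) = 0.986.

Power ≈ 0.986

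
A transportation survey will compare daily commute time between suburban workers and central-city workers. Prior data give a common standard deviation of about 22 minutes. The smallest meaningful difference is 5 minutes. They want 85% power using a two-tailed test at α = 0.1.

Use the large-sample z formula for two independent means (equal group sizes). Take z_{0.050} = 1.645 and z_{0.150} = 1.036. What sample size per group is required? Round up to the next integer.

n = 279 per group

n = (z_{α/2} + z_β)² · (σ₁² + σ₂²) / δ²
  = (1.645 + 1.036)² · (2·22² = 968) / 5²
  = 7.1878 · 968 / 25
  = 278.31
Round up → n = 279 per group.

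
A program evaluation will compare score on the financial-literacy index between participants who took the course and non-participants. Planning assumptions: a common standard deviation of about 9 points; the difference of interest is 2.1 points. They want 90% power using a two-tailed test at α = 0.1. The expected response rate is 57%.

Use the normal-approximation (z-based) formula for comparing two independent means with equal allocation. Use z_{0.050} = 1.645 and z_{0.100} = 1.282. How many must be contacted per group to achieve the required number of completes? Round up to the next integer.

n = (z_{α/2} + z_β)² · (σ₁² + σ₂²) / δ²
  = (1.645 + 1.282)² · (2·9² = 162) / 2.1²
  = 8.5673 · 162 / 4.41
  = 314.72
Adjust for 57% response: 314.72 / 0.57 = 552.14.
Round up → n = 553 per group.

n = 553 per group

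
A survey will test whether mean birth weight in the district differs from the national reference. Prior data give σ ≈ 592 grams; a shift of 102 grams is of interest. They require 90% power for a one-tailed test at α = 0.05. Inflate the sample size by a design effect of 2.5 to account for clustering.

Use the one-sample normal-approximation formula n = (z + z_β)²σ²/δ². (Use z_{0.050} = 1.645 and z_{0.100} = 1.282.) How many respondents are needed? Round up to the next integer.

n = (z_α + z_β)² · σ² / δ²
  = (1.645 + 1.282)² · 592² / 102²
  = 8.5673 · 350464 / 10404
  = 288.59
Design effect: 2.5 × 288.59 = 721.49.
Round up → n = 722.

n = 722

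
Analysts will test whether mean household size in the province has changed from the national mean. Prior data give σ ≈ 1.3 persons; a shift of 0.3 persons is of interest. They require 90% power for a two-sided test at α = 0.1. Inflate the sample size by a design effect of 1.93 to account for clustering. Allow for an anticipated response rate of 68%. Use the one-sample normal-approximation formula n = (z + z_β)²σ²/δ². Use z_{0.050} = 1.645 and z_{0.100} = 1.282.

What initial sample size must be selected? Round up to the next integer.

n = 457

n = (z_{α/2} + z_β)² · σ² / δ²
  = (1.645 + 1.282)² · 1.3² / 0.3²
  = 8.5673 · 1.69 / 0.09
  = 160.88
Design effect: 1.93 × 160.88 = 310.49.
Adjust for 68% response: 310.49 / 0.68 = 456.60.
Round up → n = 457.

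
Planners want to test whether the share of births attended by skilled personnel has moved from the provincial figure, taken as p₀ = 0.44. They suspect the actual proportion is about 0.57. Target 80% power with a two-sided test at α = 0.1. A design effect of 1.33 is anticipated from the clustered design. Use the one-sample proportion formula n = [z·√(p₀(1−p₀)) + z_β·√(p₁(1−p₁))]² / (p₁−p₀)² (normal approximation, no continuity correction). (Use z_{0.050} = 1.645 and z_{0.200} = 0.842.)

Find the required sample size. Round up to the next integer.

n = 120

n = [z_{α/2}·√(p₀q₀) + z_β·√(p₁q₁)]² / (p₁ − p₀)²
  = [1.645·√(0.44·0.56) + 0.842·√(0.57·0.43)]² / (0.13)²
  = [1.645·0.4964 + 0.842·0.4951]² / 0.0169
  = [1.2334]² / 0.0169
  = 90.02
Design effect: 1.33 × 90.02 = 119.72.
Round up → n = 120.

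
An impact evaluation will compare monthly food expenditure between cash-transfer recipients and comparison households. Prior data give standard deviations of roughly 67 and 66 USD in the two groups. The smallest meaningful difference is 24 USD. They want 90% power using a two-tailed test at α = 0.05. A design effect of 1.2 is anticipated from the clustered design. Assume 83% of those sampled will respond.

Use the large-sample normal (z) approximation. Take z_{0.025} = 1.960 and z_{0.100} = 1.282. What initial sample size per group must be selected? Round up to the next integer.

n = (z_{α/2} + z_β)² · (σ₁² + σ₂²) / δ²
  = (1.960 + 1.282)² · (67² + 66² = 8845) / 24²
  = 10.5106 · 8845 / 576
  = 161.40
Design effect: 1.2 × 161.40 = 193.68.
Adjust for 83% response: 193.68 / 0.83 = 233.35.
Round up → n = 234 per group.

n = 234 per group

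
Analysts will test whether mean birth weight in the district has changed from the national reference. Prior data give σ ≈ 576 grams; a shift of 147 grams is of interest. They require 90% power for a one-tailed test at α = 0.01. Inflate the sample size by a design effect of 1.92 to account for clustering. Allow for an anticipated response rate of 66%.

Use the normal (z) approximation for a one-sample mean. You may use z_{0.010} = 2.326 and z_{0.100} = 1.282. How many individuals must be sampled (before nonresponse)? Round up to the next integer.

n = 582

n = (z_α + z_β)² · σ² / δ²
  = (2.326 + 1.282)² · 576² / 147²
  = 13.0177 · 331776 / 21609
  = 199.87
Design effect: 1.92 × 199.87 = 383.75.
Adjust for 66% response: 383.75 / 0.66 = 581.43.
Round up → n = 582.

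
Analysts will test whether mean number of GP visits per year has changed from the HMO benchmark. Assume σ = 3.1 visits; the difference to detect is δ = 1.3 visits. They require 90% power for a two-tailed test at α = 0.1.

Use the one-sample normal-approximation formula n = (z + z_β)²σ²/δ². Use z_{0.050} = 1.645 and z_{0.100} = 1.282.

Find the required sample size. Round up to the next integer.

n = 49

n = (z_{α/2} + z_β)² · σ² / δ²
  = (1.645 + 1.282)² · 3.1² / 1.3²
  = 8.5673 · 9.61 / 1.69
  = 48.72
Round up → n = 49.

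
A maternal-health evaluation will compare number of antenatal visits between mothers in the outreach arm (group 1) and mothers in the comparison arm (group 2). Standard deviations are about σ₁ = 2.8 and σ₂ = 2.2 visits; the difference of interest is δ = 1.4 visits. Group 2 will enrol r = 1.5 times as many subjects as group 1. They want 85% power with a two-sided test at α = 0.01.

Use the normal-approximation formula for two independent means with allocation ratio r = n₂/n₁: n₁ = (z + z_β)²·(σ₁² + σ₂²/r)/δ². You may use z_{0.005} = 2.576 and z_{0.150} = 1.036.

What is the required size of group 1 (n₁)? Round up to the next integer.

n₁ = (z_{α/2} + z_β)² · (σ₁² + σ₂²/r) / δ²
   = (2.576 + 1.036)² · (2.8² + 2.2²/1.5) / 1.4²
   = 13.0465 · (7.84 + 3.2267) / 1.96
   = 13.0465 · 11.0667 / 1.96
   = 73.66
Round up → n₁ = 74; n₂ = r·n₁ = 1.5 × 74 = 111.

n₁ = 74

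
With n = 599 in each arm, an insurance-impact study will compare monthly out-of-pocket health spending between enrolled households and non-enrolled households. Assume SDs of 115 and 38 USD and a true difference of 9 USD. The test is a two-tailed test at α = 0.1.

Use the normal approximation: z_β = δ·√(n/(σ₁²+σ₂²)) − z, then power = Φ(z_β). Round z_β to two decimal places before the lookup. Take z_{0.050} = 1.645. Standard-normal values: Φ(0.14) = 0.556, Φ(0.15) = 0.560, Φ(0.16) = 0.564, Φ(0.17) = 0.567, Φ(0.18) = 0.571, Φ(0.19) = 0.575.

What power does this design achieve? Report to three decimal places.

z_β = δ·√(n/(σ₁²+σ₂²)) − z_{α/2}
    = 9 · √(599/14669) − 1.645
    = 9 · 0.20208 − 1.645
    = 1.8187 − 1.645 = 0.1737 → 0.17
Power = Φ(0.17) = 0.567.

Power ≈ 0.567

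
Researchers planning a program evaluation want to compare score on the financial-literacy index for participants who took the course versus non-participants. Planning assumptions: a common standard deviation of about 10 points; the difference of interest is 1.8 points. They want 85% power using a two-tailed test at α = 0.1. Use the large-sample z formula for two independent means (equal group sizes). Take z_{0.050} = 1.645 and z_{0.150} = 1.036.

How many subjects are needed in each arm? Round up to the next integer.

n = (z_{α/2} + z_β)² · (σ₁² + σ₂²) / δ²
  = (1.645 + 1.036)² · (2·10² = 200) / 1.8²
  = 7.1878 · 200 / 3.24
  = 443.69
Round up → n = 444 per group.

n = 444 per group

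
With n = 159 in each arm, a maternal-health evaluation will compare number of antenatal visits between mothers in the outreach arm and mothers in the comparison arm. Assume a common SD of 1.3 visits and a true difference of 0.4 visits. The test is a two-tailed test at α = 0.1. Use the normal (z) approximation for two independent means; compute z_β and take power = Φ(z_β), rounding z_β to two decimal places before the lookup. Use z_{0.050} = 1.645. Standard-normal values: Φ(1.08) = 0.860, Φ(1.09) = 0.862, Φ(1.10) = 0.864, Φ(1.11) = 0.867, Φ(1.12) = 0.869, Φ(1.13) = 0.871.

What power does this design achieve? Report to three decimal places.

z_β = δ·√(n/(σ₁²+σ₂²)) − z_{α/2}
    = 0.4 · √(159/3.38) − 1.645
    = 0.4 · 6.85867 − 1.645
    = 2.7435 − 1.645 = 1.0985 → 1.10
Power = Φ(1.10) = 0.864.

Power ≈ 0.864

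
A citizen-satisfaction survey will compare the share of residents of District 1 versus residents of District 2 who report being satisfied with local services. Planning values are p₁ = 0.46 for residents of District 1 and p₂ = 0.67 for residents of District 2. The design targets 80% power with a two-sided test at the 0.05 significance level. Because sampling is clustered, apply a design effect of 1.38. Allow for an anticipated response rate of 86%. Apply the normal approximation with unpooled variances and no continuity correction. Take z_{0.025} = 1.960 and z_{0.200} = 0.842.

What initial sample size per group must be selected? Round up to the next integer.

n = 135 per group

n = (z_{α/2} + z_β)² · [p₁(1−p₁) + p₂(1−p₂)] / (p₁ − p₂)²
  = (1.960 + 0.842)² · (0.46·0.54 + 0.67·0.33) / (-0.21)²
  = (2.802)² · (0.2484 + 0.2211) / 0.0441
  = 7.8512 · 0.4695 / 0.0441
  = 83.59
Design effect: 1.38 × 83.59 = 115.35.
Adjust for 86% response: 115.35 / 0.86 = 134.13.
Round up → n = 135 per group.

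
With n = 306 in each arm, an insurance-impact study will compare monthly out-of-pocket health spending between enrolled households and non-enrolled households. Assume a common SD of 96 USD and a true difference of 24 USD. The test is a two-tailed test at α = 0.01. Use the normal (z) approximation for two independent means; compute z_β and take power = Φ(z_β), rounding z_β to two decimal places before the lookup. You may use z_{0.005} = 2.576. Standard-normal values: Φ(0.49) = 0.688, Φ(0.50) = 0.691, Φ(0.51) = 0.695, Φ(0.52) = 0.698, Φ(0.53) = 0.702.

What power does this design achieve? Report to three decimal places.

Power ≈ 0.698

z_β = δ·√(n/(σ₁²+σ₂²)) − z_{α/2}
    = 24 · √(306/18432) − 2.576
    = 24 · 0.12885 − 2.576
    = 3.0923 − 2.576 = 0.5163 → 0.52
Power = Φ(0.52) = 0.698.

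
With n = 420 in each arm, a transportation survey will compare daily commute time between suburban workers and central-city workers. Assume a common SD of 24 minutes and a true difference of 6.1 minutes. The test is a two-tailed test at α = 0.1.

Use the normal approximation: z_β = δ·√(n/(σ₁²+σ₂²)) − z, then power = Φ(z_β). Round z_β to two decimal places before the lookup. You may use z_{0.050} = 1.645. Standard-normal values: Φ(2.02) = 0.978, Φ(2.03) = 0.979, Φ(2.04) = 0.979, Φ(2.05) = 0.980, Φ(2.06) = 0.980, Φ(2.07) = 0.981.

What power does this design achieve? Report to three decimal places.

z_β = δ·√(n/(σ₁²+σ₂²)) − z_{α/2}
    = 6.1 · √(420/1152) − 1.645
    = 6.1 · 0.60381 − 1.645
    = 3.6832 − 1.645 = 2.0382 → 2.04
Power = Φ(2.04) = 0.979.

Power ≈ 0.979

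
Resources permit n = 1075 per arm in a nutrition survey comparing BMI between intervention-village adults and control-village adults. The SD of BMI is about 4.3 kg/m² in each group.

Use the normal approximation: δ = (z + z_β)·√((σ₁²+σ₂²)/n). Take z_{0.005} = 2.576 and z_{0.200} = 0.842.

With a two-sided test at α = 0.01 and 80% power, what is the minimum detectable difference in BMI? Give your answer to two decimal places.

δ = (z_{α/2} + z_β) · √((σ₁²+σ₂²)/n)
  = (2.576 + 0.842) · √(36.98/1075)
  = 3.418 · √0.0344
  = 3.418 · 0.1855
  = 0.6339

Minimum detectable difference ≈ 0.63 kg/m²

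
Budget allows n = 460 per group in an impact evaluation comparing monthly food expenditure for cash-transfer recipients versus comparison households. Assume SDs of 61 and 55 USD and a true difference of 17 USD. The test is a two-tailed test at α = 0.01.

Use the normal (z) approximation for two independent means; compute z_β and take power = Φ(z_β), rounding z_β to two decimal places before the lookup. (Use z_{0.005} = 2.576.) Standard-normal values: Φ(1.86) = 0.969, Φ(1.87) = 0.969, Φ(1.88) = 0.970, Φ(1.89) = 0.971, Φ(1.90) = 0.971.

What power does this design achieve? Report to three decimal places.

Power ≈ 0.969

z_β = δ·√(n/(σ₁²+σ₂²)) − z_{α/2}
    = 17 · √(460/6746) − 2.576
    = 17 · 0.26113 − 2.576
    = 4.4392 − 2.576 = 1.8632 → 1.86
Power = Φ(1.86) = 0.969.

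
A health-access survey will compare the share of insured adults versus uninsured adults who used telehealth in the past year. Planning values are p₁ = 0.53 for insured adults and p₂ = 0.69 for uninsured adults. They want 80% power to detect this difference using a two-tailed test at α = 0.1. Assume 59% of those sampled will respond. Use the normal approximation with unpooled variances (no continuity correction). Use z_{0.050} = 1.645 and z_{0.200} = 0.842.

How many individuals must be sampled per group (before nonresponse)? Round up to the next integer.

n = (z_{α/2} + z_β)² · [p₁(1−p₁) + p₂(1−p₂)] / (p₁ − p₂)²
  = (1.645 + 0.842)² · (0.53·0.47 + 0.69·0.31) / (-0.16)²
  = (2.487)² · (0.2491 + 0.2139) / 0.0256
  = 6.1852 · 0.4630 / 0.0256
  = 111.86
Adjust for 59% response: 111.86 / 0.59 = 189.60.
Round up → n = 190 per group.

n = 190 per group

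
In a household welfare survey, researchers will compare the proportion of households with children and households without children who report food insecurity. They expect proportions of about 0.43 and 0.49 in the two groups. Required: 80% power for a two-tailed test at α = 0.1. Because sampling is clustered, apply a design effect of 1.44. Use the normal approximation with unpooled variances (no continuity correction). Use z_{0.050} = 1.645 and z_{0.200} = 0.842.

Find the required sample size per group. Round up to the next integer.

n = 1225 per group

n = (z_{α/2} + z_β)² · [p₁(1−p₁) + p₂(1−p₂)] / (p₁ − p₂)²
  = (1.645 + 0.842)² · (0.43·0.57 + 0.49·0.51) / (-0.06)²
  = (2.487)² · (0.2451 + 0.2499) / 0.0036
  = 6.1852 · 0.4950 / 0.0036
  = 850.46
Design effect: 1.44 × 850.46 = 1224.66.
Round up → n = 1225 per group.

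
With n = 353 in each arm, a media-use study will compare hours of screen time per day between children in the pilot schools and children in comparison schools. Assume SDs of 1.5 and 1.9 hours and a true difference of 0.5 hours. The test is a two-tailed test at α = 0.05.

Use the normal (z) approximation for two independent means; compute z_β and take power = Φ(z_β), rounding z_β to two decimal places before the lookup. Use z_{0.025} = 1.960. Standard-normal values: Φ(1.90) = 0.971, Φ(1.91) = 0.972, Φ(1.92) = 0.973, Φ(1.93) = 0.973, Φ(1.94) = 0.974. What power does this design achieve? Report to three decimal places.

Power ≈ 0.973

z_β = δ·√(n/(σ₁²+σ₂²)) − z_{α/2}
    = 0.5 · √(353/5.86) − 1.960
    = 0.5 · 7.76137 − 1.960
    = 3.8807 − 1.960 = 1.9207 → 1.92
Power = Φ(1.92) = 0.973.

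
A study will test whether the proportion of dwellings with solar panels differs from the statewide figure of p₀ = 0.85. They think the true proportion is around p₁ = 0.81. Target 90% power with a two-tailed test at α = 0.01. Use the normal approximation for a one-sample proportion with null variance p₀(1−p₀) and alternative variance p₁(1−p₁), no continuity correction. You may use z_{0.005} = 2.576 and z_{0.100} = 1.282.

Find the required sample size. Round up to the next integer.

n = 1266

n = [z_{α/2}·√(p₀q₀) + z_β·√(p₁q₁)]² / (p₁ − p₀)²
  = [2.576·√(0.85·0.15) + 1.282·√(0.81·0.19)]² / (-0.04)²
  = [2.576·0.3571 + 1.282·0.3923]² / 0.0016
  = [1.4227]² / 0.0016
  = 1265.13
Round up → n = 1266.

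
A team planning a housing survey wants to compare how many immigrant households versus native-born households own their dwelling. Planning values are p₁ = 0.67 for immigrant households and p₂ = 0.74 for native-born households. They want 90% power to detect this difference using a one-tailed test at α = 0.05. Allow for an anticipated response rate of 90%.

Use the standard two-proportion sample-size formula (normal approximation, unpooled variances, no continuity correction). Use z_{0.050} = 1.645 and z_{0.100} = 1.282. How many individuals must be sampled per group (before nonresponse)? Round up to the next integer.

n = 804 per group

n = (z_α + z_β)² · [p₁(1−p₁) + p₂(1−p₂)] / (p₁ − p₂)²
  = (1.645 + 1.282)² · (0.67·0.33 + 0.74·0.26) / (-0.07)²
  = (2.927)² · (0.2211 + 0.1924) / 0.0049
  = 8.5673 · 0.4135 / 0.0049
  = 722.98
Adjust for 90% response: 722.98 / 0.90 = 803.31.
Round up → n = 804 per group.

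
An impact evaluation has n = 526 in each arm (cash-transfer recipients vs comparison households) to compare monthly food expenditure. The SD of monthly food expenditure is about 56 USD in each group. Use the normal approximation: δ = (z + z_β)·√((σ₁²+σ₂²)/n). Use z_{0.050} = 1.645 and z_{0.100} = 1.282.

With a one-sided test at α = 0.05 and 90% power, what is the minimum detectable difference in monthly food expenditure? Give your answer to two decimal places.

Minimum detectable difference ≈ 10.11 USD

δ = (z_α + z_β) · √((σ₁²+σ₂²)/n)
  = (1.645 + 1.282) · √(6272/526)
  = 2.927 · √11.924
  = 2.927 · 3.4531
  = 10.1072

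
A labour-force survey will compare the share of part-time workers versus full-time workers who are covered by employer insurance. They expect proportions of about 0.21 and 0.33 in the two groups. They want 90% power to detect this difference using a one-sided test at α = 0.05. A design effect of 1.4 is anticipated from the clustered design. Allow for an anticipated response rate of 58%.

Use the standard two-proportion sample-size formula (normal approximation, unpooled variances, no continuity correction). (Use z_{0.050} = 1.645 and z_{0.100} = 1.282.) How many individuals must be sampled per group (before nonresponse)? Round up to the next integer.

n = (z_α + z_β)² · [p₁(1−p₁) + p₂(1−p₂)] / (p₁ − p₂)²
  = (1.645 + 1.282)² · (0.21·0.79 + 0.33·0.67) / (-0.12)²
  = (2.927)² · (0.1659 + 0.2211) / 0.0144
  = 8.5673 · 0.3870 / 0.0144
  = 230.25
Design effect: 1.4 × 230.25 = 322.35.
Adjust for 58% response: 322.35 / 0.58 = 555.77.
Round up → n = 556 per group.

n = 556 per group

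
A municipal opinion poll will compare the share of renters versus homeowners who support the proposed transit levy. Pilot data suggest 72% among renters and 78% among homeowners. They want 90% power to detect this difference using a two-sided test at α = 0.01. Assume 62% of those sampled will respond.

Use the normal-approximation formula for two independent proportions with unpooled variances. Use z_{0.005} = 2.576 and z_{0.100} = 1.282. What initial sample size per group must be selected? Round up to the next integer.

n = (z_{α/2} + z_β)² · [p₁(1−p₁) + p₂(1−p₂)] / (p₁ − p₂)²
  = (2.576 + 1.282)² · (0.72·0.28 + 0.78·0.22) / (-0.06)²
  = (3.858)² · (0.2016 + 0.1716) / 0.0036
  = 14.8842 · 0.3732 / 0.0036
  = 1542.99
Adjust for 62% response: 1542.99 / 0.62 = 2488.70.
Round up → n = 2489 per group.

n = 2489 per group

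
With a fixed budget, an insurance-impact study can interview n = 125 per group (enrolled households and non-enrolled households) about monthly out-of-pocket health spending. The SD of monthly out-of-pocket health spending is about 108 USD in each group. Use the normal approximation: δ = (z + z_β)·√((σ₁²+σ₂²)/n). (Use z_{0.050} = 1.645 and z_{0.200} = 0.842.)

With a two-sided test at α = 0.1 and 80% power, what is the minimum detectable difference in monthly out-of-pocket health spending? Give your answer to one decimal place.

Minimum detectable difference ≈ 34.0 USD

δ = (z_{α/2} + z_β) · √((σ₁²+σ₂²)/n)
  = (1.645 + 0.842) · √(23328/125)
  = 2.487 · √186.624
  = 2.487 · 13.6610
  = 33.9750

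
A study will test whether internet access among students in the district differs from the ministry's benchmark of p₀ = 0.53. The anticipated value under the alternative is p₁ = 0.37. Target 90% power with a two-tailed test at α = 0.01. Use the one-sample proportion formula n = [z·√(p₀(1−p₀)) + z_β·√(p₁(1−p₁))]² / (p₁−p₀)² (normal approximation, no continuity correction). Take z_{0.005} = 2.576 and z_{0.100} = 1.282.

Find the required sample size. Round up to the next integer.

n = 142

n = [z_{α/2}·√(p₀q₀) + z_β·√(p₁q₁)]² / (p₁ − p₀)²
  = [2.576·√(0.53·0.47) + 1.282·√(0.37·0.63)]² / (-0.16)²
  = [2.576·0.4991 + 1.282·0.4828]² / 0.0256
  = [1.9046]² / 0.0256
  = 141.70
Round up → n = 142.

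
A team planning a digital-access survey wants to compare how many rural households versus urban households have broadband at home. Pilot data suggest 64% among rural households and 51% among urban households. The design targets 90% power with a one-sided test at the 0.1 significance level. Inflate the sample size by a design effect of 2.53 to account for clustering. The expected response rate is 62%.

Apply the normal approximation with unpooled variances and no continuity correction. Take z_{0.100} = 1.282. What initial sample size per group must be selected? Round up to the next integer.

n = 763 per group

n = (z_α + z_β)² · [p₁(1−p₁) + p₂(1−p₂)] / (p₁ − p₂)²
  = (1.282 + 1.282)² · (0.64·0.36 + 0.51·0.49) / (0.13)²
  = (2.564)² · (0.2304 + 0.2499) / 0.0169
  = 6.5741 · 0.4803 / 0.0169
  = 186.84
Design effect: 2.53 × 186.84 = 472.70.
Adjust for 62% response: 472.70 / 0.62 = 762.41.
Round up → n = 763 per group.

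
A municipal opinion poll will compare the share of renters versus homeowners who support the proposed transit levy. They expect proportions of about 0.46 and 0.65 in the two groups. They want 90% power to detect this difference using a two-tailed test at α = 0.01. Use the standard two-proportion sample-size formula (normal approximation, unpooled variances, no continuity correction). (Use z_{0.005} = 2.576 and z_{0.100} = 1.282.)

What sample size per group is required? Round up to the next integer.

n = 197 per group

n = (z_{α/2} + z_β)² · [p₁(1−p₁) + p₂(1−p₂)] / (p₁ − p₂)²
  = (2.576 + 1.282)² · (0.46·0.54 + 0.65·0.35) / (-0.19)²
  = (3.858)² · (0.2484 + 0.2275) / 0.0361
  = 14.8842 · 0.4759 / 0.0361
  = 196.22
Round up → n = 197 per group.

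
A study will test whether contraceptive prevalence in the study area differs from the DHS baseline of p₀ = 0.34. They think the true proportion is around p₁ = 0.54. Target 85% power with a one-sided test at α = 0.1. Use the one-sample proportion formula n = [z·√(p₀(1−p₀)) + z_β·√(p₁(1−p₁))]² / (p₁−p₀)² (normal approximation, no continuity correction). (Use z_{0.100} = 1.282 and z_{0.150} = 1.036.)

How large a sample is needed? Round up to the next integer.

n = 32

n = [z_α·√(p₀q₀) + z_β·√(p₁q₁)]² / (p₁ − p₀)²
  = [1.282·√(0.34·0.66) + 1.036·√(0.54·0.46)]² / (0.20)²
  = [1.282·0.4737 + 1.036·0.4984]² / 0.0400
  = [1.1236]² / 0.0400
  = 31.56
Round up → n = 32.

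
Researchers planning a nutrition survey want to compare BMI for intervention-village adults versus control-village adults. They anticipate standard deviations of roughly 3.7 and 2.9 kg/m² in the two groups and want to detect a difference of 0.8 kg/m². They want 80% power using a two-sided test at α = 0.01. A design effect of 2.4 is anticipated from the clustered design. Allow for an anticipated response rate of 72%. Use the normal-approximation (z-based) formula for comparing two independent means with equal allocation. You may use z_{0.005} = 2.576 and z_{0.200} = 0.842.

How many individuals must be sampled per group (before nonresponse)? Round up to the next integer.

n = 1345 per group

n = (z_{α/2} + z_β)² · (σ₁² + σ₂²) / δ²
  = (2.576 + 0.842)² · (3.7² + 2.9² = 22.1) / 0.8²
  = 11.6827 · 22.1 / 0.64
  = 403.42
Design effect: 2.4 × 403.42 = 968.21.
Adjust for 72% response: 968.21 / 0.72 = 1344.73.
Round up → n = 1345 per group.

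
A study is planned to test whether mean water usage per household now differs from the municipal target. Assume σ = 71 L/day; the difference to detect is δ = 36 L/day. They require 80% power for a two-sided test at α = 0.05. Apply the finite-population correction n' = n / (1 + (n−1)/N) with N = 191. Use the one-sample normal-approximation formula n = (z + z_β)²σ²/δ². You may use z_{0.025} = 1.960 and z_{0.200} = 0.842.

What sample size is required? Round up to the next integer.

n = 27

n = (z_{α/2} + z_β)² · σ² / δ²
  = (1.960 + 0.842)² · 71² / 36²
  = 7.8512 · 5041 / 1296
  = 30.54
Finite-population correction (N = 191): 30.54 / (1 + (30.54 − 1)/191) = 26.45.
Round up → n = 27.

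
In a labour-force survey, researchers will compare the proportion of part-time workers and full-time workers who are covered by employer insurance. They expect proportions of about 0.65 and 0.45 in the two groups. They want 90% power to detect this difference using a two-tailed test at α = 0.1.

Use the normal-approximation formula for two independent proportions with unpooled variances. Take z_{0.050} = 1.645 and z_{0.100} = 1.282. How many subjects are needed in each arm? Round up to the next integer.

n = 102 per group

n = (z_{α/2} + z_β)² · [p₁(1−p₁) + p₂(1−p₂)] / (p₁ − p₂)²
  = (1.645 + 1.282)² · (0.65·0.35 + 0.45·0.55) / (0.20)²
  = (2.927)² · (0.2275 + 0.2475) / 0.0400
  = 8.5673 · 0.4750 / 0.0400
  = 101.74
Round up → n = 102 per group.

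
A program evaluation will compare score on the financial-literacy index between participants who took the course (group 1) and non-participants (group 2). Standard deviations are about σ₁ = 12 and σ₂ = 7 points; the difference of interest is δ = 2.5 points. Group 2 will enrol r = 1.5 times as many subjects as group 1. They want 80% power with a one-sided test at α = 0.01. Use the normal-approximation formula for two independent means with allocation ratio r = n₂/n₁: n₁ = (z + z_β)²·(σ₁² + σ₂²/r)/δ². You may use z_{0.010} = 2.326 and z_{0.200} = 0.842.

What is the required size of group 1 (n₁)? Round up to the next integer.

n₁ = (z_α + z_β)² · (σ₁² + σ₂²/r) / δ²
   = (2.326 + 0.842)² · (12² + 7²/1.5) / 2.5²
   = 10.0362 · (144 + 32.6667) / 6.25
   = 10.0362 · 176.6667 / 6.25
   = 283.69
Round up → n₁ = 284; n₂ = r·n₁ = 1.5 × 284 = 426.

n₁ = 284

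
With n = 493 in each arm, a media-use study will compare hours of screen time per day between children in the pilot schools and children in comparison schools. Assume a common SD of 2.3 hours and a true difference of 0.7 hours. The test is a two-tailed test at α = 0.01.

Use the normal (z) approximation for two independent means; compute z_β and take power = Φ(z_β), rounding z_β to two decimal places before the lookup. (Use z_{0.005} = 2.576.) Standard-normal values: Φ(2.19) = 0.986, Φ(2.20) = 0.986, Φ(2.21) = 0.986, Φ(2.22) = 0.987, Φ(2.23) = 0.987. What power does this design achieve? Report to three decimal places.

z_β = δ·√(n/(σ₁²+σ₂²)) − z_{α/2}
    = 0.7 · √(493/10.58) − 2.576
    = 0.7 · 6.82623 − 2.576
    = 4.7784 − 2.576 = 2.2024 → 2.20
Power = Φ(2.20) = 0.986.

Power ≈ 0.986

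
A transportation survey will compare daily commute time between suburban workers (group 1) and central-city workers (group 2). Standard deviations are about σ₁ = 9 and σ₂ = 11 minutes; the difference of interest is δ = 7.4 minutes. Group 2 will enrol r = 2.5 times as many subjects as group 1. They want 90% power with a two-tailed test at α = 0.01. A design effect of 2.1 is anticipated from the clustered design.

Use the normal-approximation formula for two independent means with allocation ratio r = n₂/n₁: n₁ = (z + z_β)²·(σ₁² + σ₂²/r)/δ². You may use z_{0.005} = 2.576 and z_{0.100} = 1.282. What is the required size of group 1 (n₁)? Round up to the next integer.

n₁ = (z_{α/2} + z_β)² · (σ₁² + σ₂²/r) / δ²
   = (2.576 + 1.282)² · (9² + 11²/2.5) / 7.4²
   = 14.8842 · (81 + 48.4) / 54.76
   = 14.8842 · 129.4 / 54.76
   = 35.17
Design effect: 2.1 × 35.17 = 73.86.
Round up → n₁ = 74; n₂ = r·n₁ = 2.5 × 74 = 185.

n₁ = 74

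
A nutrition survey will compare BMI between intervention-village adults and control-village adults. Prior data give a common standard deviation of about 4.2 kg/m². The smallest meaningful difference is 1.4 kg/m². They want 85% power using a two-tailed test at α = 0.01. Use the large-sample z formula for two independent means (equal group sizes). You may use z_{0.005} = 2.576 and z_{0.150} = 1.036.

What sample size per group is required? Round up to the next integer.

n = (z_{α/2} + z_β)² · (σ₁² + σ₂²) / δ²
  = (2.576 + 1.036)² · (2·4.2² = 35.28) / 1.4²
  = 13.0465 · 35.28 / 1.96
  = 234.84
Round up → n = 235 per group.

n = 235 per group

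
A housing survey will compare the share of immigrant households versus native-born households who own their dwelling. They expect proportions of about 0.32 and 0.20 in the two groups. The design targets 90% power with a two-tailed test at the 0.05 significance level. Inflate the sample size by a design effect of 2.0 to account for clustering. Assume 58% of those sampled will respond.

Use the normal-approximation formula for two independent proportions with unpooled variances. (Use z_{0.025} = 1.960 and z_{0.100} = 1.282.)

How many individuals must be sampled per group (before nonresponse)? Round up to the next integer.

n = (z_{α/2} + z_β)² · [p₁(1−p₁) + p₂(1−p₂)] / (p₁ − p₂)²
  = (1.960 + 1.282)² · (0.32·0.68 + 0.20·0.80) / (0.12)²
  = (3.242)² · (0.2176 + 0.1600) / 0.0144
  = 10.5106 · 0.3776 / 0.0144
  = 275.61
Design effect: 2.0 × 275.61 = 551.22.
Adjust for 58% response: 551.22 / 0.58 = 950.38.
Round up → n = 951 per group.

n = 951 per group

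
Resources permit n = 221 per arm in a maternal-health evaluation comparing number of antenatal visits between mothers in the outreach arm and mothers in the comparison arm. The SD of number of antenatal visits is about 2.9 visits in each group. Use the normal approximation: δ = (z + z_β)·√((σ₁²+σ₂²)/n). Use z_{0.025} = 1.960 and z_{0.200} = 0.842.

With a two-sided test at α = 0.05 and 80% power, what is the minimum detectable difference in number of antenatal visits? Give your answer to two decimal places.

Minimum detectable difference ≈ 0.77 visits

δ = (z_{α/2} + z_β) · √((σ₁²+σ₂²)/n)
  = (1.960 + 0.842) · √(16.82/221)
  = 2.802 · √0.07611
  = 2.802 · 0.2759
  = 0.7730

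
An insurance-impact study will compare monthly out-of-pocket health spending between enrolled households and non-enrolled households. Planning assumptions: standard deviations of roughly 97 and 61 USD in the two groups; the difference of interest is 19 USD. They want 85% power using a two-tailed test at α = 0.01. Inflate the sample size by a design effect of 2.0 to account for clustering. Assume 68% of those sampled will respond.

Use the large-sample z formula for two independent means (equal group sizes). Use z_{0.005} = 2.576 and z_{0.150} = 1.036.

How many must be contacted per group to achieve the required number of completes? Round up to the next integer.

n = 1396 per group

n = (z_{α/2} + z_β)² · (σ₁² + σ₂²) / δ²
  = (2.576 + 1.036)² · (97² + 61² = 13130) / 19²
  = 13.0465 · 13130 / 361
  = 474.52
Design effect: 2.0 × 474.52 = 949.04.
Adjust for 68% response: 949.04 / 0.68 = 1395.64.
Round up → n = 1396 per group.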